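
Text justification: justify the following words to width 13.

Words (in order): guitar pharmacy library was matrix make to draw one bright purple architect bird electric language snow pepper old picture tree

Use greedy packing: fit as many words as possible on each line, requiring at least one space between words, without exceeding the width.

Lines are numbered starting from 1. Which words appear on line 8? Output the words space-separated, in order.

Answer: bird electric

Derivation:
Line 1: ['guitar'] (min_width=6, slack=7)
Line 2: ['pharmacy'] (min_width=8, slack=5)
Line 3: ['library', 'was'] (min_width=11, slack=2)
Line 4: ['matrix', 'make'] (min_width=11, slack=2)
Line 5: ['to', 'draw', 'one'] (min_width=11, slack=2)
Line 6: ['bright', 'purple'] (min_width=13, slack=0)
Line 7: ['architect'] (min_width=9, slack=4)
Line 8: ['bird', 'electric'] (min_width=13, slack=0)
Line 9: ['language', 'snow'] (min_width=13, slack=0)
Line 10: ['pepper', 'old'] (min_width=10, slack=3)
Line 11: ['picture', 'tree'] (min_width=12, slack=1)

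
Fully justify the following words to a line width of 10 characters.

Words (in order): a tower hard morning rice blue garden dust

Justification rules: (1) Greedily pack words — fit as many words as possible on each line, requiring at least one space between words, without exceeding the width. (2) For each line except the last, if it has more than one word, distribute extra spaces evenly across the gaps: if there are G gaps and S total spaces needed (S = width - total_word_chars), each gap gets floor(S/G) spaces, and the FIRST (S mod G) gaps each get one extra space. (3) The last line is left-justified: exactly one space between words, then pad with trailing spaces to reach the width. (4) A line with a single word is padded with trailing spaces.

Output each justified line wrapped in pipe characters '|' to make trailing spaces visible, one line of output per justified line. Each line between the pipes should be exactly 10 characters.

Line 1: ['a', 'tower'] (min_width=7, slack=3)
Line 2: ['hard'] (min_width=4, slack=6)
Line 3: ['morning'] (min_width=7, slack=3)
Line 4: ['rice', 'blue'] (min_width=9, slack=1)
Line 5: ['garden'] (min_width=6, slack=4)
Line 6: ['dust'] (min_width=4, slack=6)

Answer: |a    tower|
|hard      |
|morning   |
|rice  blue|
|garden    |
|dust      |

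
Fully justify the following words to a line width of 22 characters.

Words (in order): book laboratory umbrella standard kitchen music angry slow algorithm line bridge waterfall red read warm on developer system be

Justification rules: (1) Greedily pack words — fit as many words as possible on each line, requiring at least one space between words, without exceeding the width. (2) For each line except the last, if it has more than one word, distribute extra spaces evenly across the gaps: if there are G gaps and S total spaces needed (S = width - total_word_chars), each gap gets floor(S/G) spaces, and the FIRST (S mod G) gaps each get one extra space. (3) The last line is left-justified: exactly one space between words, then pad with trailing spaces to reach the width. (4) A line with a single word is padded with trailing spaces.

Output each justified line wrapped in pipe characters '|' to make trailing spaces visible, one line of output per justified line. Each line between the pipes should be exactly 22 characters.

Answer: |book        laboratory|
|umbrella      standard|
|kitchen   music  angry|
|slow   algorithm  line|
|bridge  waterfall  red|
|read warm on developer|
|system be             |

Derivation:
Line 1: ['book', 'laboratory'] (min_width=15, slack=7)
Line 2: ['umbrella', 'standard'] (min_width=17, slack=5)
Line 3: ['kitchen', 'music', 'angry'] (min_width=19, slack=3)
Line 4: ['slow', 'algorithm', 'line'] (min_width=19, slack=3)
Line 5: ['bridge', 'waterfall', 'red'] (min_width=20, slack=2)
Line 6: ['read', 'warm', 'on', 'developer'] (min_width=22, slack=0)
Line 7: ['system', 'be'] (min_width=9, slack=13)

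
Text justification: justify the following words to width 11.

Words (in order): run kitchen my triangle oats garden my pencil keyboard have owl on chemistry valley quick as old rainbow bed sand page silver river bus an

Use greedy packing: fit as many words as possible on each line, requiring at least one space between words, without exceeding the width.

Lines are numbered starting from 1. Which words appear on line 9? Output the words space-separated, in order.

Line 1: ['run', 'kitchen'] (min_width=11, slack=0)
Line 2: ['my', 'triangle'] (min_width=11, slack=0)
Line 3: ['oats', 'garden'] (min_width=11, slack=0)
Line 4: ['my', 'pencil'] (min_width=9, slack=2)
Line 5: ['keyboard'] (min_width=8, slack=3)
Line 6: ['have', 'owl', 'on'] (min_width=11, slack=0)
Line 7: ['chemistry'] (min_width=9, slack=2)
Line 8: ['valley'] (min_width=6, slack=5)
Line 9: ['quick', 'as'] (min_width=8, slack=3)
Line 10: ['old', 'rainbow'] (min_width=11, slack=0)
Line 11: ['bed', 'sand'] (min_width=8, slack=3)
Line 12: ['page', 'silver'] (min_width=11, slack=0)
Line 13: ['river', 'bus'] (min_width=9, slack=2)
Line 14: ['an'] (min_width=2, slack=9)

Answer: quick as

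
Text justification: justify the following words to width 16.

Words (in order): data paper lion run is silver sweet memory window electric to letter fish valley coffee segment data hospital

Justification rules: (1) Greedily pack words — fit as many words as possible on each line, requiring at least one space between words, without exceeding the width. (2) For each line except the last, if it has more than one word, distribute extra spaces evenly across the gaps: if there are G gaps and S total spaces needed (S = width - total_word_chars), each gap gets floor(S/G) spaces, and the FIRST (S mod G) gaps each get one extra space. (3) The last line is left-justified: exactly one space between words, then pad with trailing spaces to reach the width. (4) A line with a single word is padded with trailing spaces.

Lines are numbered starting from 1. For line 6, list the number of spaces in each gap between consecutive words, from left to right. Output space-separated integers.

Line 1: ['data', 'paper', 'lion'] (min_width=15, slack=1)
Line 2: ['run', 'is', 'silver'] (min_width=13, slack=3)
Line 3: ['sweet', 'memory'] (min_width=12, slack=4)
Line 4: ['window', 'electric'] (min_width=15, slack=1)
Line 5: ['to', 'letter', 'fish'] (min_width=14, slack=2)
Line 6: ['valley', 'coffee'] (min_width=13, slack=3)
Line 7: ['segment', 'data'] (min_width=12, slack=4)
Line 8: ['hospital'] (min_width=8, slack=8)

Answer: 4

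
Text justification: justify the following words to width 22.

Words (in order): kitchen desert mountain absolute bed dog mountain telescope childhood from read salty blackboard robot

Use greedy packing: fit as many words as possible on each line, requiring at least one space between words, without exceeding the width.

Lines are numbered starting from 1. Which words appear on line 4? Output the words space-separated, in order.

Line 1: ['kitchen', 'desert'] (min_width=14, slack=8)
Line 2: ['mountain', 'absolute', 'bed'] (min_width=21, slack=1)
Line 3: ['dog', 'mountain', 'telescope'] (min_width=22, slack=0)
Line 4: ['childhood', 'from', 'read'] (min_width=19, slack=3)
Line 5: ['salty', 'blackboard', 'robot'] (min_width=22, slack=0)

Answer: childhood from read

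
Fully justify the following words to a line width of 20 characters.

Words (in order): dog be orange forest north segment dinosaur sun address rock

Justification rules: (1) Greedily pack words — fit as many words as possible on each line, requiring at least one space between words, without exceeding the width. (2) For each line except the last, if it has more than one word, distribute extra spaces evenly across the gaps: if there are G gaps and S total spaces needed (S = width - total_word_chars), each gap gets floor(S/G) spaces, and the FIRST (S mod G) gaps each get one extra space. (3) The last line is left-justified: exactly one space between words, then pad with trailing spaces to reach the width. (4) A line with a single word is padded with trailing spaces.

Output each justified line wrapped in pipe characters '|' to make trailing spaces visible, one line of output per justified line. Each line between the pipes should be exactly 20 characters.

Answer: |dog be orange forest|
|north        segment|
|dinosaur sun address|
|rock                |

Derivation:
Line 1: ['dog', 'be', 'orange', 'forest'] (min_width=20, slack=0)
Line 2: ['north', 'segment'] (min_width=13, slack=7)
Line 3: ['dinosaur', 'sun', 'address'] (min_width=20, slack=0)
Line 4: ['rock'] (min_width=4, slack=16)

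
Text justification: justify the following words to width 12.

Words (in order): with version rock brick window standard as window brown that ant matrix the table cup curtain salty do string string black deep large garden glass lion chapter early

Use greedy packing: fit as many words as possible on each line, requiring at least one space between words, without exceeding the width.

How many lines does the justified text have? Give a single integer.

Answer: 16

Derivation:
Line 1: ['with', 'version'] (min_width=12, slack=0)
Line 2: ['rock', 'brick'] (min_width=10, slack=2)
Line 3: ['window'] (min_width=6, slack=6)
Line 4: ['standard', 'as'] (min_width=11, slack=1)
Line 5: ['window', 'brown'] (min_width=12, slack=0)
Line 6: ['that', 'ant'] (min_width=8, slack=4)
Line 7: ['matrix', 'the'] (min_width=10, slack=2)
Line 8: ['table', 'cup'] (min_width=9, slack=3)
Line 9: ['curtain'] (min_width=7, slack=5)
Line 10: ['salty', 'do'] (min_width=8, slack=4)
Line 11: ['string'] (min_width=6, slack=6)
Line 12: ['string', 'black'] (min_width=12, slack=0)
Line 13: ['deep', 'large'] (min_width=10, slack=2)
Line 14: ['garden', 'glass'] (min_width=12, slack=0)
Line 15: ['lion', 'chapter'] (min_width=12, slack=0)
Line 16: ['early'] (min_width=5, slack=7)
Total lines: 16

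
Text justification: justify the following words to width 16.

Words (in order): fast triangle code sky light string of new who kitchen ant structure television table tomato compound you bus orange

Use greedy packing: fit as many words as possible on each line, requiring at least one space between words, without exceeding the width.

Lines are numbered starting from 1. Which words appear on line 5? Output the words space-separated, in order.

Answer: structure

Derivation:
Line 1: ['fast', 'triangle'] (min_width=13, slack=3)
Line 2: ['code', 'sky', 'light'] (min_width=14, slack=2)
Line 3: ['string', 'of', 'new'] (min_width=13, slack=3)
Line 4: ['who', 'kitchen', 'ant'] (min_width=15, slack=1)
Line 5: ['structure'] (min_width=9, slack=7)
Line 6: ['television', 'table'] (min_width=16, slack=0)
Line 7: ['tomato', 'compound'] (min_width=15, slack=1)
Line 8: ['you', 'bus', 'orange'] (min_width=14, slack=2)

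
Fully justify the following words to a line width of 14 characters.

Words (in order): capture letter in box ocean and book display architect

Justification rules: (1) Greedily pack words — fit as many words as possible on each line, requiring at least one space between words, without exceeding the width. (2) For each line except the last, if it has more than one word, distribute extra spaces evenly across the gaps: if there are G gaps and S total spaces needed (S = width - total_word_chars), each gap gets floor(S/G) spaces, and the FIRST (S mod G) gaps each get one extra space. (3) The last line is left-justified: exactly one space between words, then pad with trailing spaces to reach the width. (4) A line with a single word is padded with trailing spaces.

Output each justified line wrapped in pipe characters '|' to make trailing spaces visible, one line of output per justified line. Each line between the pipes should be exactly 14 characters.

Answer: |capture letter|
|in  box  ocean|
|and       book|
|display       |
|architect     |

Derivation:
Line 1: ['capture', 'letter'] (min_width=14, slack=0)
Line 2: ['in', 'box', 'ocean'] (min_width=12, slack=2)
Line 3: ['and', 'book'] (min_width=8, slack=6)
Line 4: ['display'] (min_width=7, slack=7)
Line 5: ['architect'] (min_width=9, slack=5)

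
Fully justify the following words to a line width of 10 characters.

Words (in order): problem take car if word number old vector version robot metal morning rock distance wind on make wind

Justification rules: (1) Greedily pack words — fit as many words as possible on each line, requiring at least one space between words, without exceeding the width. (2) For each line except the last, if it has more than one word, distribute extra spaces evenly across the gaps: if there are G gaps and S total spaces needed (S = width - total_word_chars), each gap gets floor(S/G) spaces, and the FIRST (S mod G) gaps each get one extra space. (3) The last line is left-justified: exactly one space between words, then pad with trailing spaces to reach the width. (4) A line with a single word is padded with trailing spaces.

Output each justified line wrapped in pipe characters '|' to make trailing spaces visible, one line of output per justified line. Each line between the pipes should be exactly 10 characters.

Answer: |problem   |
|take   car|
|if    word|
|number old|
|vector    |
|version   |
|robot     |
|metal     |
|morning   |
|rock      |
|distance  |
|wind    on|
|make wind |

Derivation:
Line 1: ['problem'] (min_width=7, slack=3)
Line 2: ['take', 'car'] (min_width=8, slack=2)
Line 3: ['if', 'word'] (min_width=7, slack=3)
Line 4: ['number', 'old'] (min_width=10, slack=0)
Line 5: ['vector'] (min_width=6, slack=4)
Line 6: ['version'] (min_width=7, slack=3)
Line 7: ['robot'] (min_width=5, slack=5)
Line 8: ['metal'] (min_width=5, slack=5)
Line 9: ['morning'] (min_width=7, slack=3)
Line 10: ['rock'] (min_width=4, slack=6)
Line 11: ['distance'] (min_width=8, slack=2)
Line 12: ['wind', 'on'] (min_width=7, slack=3)
Line 13: ['make', 'wind'] (min_width=9, slack=1)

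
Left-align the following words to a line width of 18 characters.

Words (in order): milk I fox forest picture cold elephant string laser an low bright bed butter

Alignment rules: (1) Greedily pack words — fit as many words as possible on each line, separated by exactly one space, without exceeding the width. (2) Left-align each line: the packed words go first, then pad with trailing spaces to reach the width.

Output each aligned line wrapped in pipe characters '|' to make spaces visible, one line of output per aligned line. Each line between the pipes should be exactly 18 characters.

Answer: |milk I fox forest |
|picture cold      |
|elephant string   |
|laser an low      |
|bright bed butter |

Derivation:
Line 1: ['milk', 'I', 'fox', 'forest'] (min_width=17, slack=1)
Line 2: ['picture', 'cold'] (min_width=12, slack=6)
Line 3: ['elephant', 'string'] (min_width=15, slack=3)
Line 4: ['laser', 'an', 'low'] (min_width=12, slack=6)
Line 5: ['bright', 'bed', 'butter'] (min_width=17, slack=1)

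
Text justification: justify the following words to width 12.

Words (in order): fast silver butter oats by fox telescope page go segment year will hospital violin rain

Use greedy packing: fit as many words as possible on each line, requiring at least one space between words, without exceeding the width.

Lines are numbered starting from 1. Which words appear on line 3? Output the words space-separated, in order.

Answer: by fox

Derivation:
Line 1: ['fast', 'silver'] (min_width=11, slack=1)
Line 2: ['butter', 'oats'] (min_width=11, slack=1)
Line 3: ['by', 'fox'] (min_width=6, slack=6)
Line 4: ['telescope'] (min_width=9, slack=3)
Line 5: ['page', 'go'] (min_width=7, slack=5)
Line 6: ['segment', 'year'] (min_width=12, slack=0)
Line 7: ['will'] (min_width=4, slack=8)
Line 8: ['hospital'] (min_width=8, slack=4)
Line 9: ['violin', 'rain'] (min_width=11, slack=1)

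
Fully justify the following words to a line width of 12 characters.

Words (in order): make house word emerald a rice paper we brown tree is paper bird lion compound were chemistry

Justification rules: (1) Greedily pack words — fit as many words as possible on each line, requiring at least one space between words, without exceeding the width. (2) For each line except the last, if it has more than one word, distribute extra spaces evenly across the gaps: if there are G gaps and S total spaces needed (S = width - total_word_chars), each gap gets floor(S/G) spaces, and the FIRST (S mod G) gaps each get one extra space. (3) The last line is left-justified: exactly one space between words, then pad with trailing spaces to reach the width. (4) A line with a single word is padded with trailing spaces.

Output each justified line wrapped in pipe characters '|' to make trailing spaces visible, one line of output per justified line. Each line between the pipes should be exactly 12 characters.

Answer: |make   house|
|word emerald|
|a rice paper|
|we     brown|
|tree      is|
|paper   bird|
|lion        |
|compound    |
|were        |
|chemistry   |

Derivation:
Line 1: ['make', 'house'] (min_width=10, slack=2)
Line 2: ['word', 'emerald'] (min_width=12, slack=0)
Line 3: ['a', 'rice', 'paper'] (min_width=12, slack=0)
Line 4: ['we', 'brown'] (min_width=8, slack=4)
Line 5: ['tree', 'is'] (min_width=7, slack=5)
Line 6: ['paper', 'bird'] (min_width=10, slack=2)
Line 7: ['lion'] (min_width=4, slack=8)
Line 8: ['compound'] (min_width=8, slack=4)
Line 9: ['were'] (min_width=4, slack=8)
Line 10: ['chemistry'] (min_width=9, slack=3)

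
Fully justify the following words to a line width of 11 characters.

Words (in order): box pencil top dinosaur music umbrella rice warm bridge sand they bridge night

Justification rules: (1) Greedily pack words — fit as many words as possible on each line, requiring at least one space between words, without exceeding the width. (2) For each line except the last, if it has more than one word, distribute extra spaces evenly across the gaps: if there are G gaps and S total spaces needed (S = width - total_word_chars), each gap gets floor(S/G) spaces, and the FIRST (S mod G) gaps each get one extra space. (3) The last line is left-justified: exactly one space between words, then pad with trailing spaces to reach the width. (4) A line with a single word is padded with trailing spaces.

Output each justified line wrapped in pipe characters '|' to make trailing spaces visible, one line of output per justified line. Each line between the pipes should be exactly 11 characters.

Answer: |box  pencil|
|top        |
|dinosaur   |
|music      |
|umbrella   |
|rice   warm|
|bridge sand|
|they bridge|
|night      |

Derivation:
Line 1: ['box', 'pencil'] (min_width=10, slack=1)
Line 2: ['top'] (min_width=3, slack=8)
Line 3: ['dinosaur'] (min_width=8, slack=3)
Line 4: ['music'] (min_width=5, slack=6)
Line 5: ['umbrella'] (min_width=8, slack=3)
Line 6: ['rice', 'warm'] (min_width=9, slack=2)
Line 7: ['bridge', 'sand'] (min_width=11, slack=0)
Line 8: ['they', 'bridge'] (min_width=11, slack=0)
Line 9: ['night'] (min_width=5, slack=6)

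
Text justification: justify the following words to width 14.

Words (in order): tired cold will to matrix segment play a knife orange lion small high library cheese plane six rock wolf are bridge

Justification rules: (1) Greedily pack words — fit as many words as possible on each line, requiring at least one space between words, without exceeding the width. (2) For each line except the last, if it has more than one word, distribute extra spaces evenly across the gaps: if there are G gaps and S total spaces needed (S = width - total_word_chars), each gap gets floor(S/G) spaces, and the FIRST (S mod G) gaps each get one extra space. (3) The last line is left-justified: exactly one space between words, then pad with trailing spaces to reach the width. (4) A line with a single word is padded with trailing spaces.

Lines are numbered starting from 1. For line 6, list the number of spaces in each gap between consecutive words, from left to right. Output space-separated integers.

Answer: 3

Derivation:
Line 1: ['tired', 'cold'] (min_width=10, slack=4)
Line 2: ['will', 'to', 'matrix'] (min_width=14, slack=0)
Line 3: ['segment', 'play', 'a'] (min_width=14, slack=0)
Line 4: ['knife', 'orange'] (min_width=12, slack=2)
Line 5: ['lion', 'small'] (min_width=10, slack=4)
Line 6: ['high', 'library'] (min_width=12, slack=2)
Line 7: ['cheese', 'plane'] (min_width=12, slack=2)
Line 8: ['six', 'rock', 'wolf'] (min_width=13, slack=1)
Line 9: ['are', 'bridge'] (min_width=10, slack=4)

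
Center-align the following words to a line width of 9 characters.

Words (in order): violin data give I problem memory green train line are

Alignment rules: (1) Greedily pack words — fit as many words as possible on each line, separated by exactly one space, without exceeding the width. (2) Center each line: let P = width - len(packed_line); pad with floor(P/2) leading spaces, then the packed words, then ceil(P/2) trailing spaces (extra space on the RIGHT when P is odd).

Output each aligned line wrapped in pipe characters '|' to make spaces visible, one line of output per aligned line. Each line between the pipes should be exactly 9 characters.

Line 1: ['violin'] (min_width=6, slack=3)
Line 2: ['data', 'give'] (min_width=9, slack=0)
Line 3: ['I', 'problem'] (min_width=9, slack=0)
Line 4: ['memory'] (min_width=6, slack=3)
Line 5: ['green'] (min_width=5, slack=4)
Line 6: ['train'] (min_width=5, slack=4)
Line 7: ['line', 'are'] (min_width=8, slack=1)

Answer: | violin  |
|data give|
|I problem|
| memory  |
|  green  |
|  train  |
|line are |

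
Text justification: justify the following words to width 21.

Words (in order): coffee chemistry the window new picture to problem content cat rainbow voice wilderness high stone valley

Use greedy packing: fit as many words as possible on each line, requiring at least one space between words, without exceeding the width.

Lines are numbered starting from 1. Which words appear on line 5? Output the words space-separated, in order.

Answer: wilderness high stone

Derivation:
Line 1: ['coffee', 'chemistry', 'the'] (min_width=20, slack=1)
Line 2: ['window', 'new', 'picture', 'to'] (min_width=21, slack=0)
Line 3: ['problem', 'content', 'cat'] (min_width=19, slack=2)
Line 4: ['rainbow', 'voice'] (min_width=13, slack=8)
Line 5: ['wilderness', 'high', 'stone'] (min_width=21, slack=0)
Line 6: ['valley'] (min_width=6, slack=15)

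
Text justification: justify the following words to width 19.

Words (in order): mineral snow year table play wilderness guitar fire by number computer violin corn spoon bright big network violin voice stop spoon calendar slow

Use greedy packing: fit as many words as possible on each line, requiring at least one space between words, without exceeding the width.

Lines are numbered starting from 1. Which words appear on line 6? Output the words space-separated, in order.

Line 1: ['mineral', 'snow', 'year'] (min_width=17, slack=2)
Line 2: ['table', 'play'] (min_width=10, slack=9)
Line 3: ['wilderness', 'guitar'] (min_width=17, slack=2)
Line 4: ['fire', 'by', 'number'] (min_width=14, slack=5)
Line 5: ['computer', 'violin'] (min_width=15, slack=4)
Line 6: ['corn', 'spoon', 'bright'] (min_width=17, slack=2)
Line 7: ['big', 'network', 'violin'] (min_width=18, slack=1)
Line 8: ['voice', 'stop', 'spoon'] (min_width=16, slack=3)
Line 9: ['calendar', 'slow'] (min_width=13, slack=6)

Answer: corn spoon bright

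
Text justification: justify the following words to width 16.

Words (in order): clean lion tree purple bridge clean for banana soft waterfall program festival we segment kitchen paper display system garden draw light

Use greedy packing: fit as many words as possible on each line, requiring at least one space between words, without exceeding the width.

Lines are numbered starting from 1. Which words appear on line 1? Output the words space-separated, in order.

Line 1: ['clean', 'lion', 'tree'] (min_width=15, slack=1)
Line 2: ['purple', 'bridge'] (min_width=13, slack=3)
Line 3: ['clean', 'for', 'banana'] (min_width=16, slack=0)
Line 4: ['soft', 'waterfall'] (min_width=14, slack=2)
Line 5: ['program', 'festival'] (min_width=16, slack=0)
Line 6: ['we', 'segment'] (min_width=10, slack=6)
Line 7: ['kitchen', 'paper'] (min_width=13, slack=3)
Line 8: ['display', 'system'] (min_width=14, slack=2)
Line 9: ['garden', 'draw'] (min_width=11, slack=5)
Line 10: ['light'] (min_width=5, slack=11)

Answer: clean lion tree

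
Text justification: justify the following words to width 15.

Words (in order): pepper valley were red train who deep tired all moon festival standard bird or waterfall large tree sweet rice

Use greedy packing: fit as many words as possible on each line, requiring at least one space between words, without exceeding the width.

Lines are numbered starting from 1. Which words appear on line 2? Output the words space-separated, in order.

Line 1: ['pepper', 'valley'] (min_width=13, slack=2)
Line 2: ['were', 'red', 'train'] (min_width=14, slack=1)
Line 3: ['who', 'deep', 'tired'] (min_width=14, slack=1)
Line 4: ['all', 'moon'] (min_width=8, slack=7)
Line 5: ['festival'] (min_width=8, slack=7)
Line 6: ['standard', 'bird'] (min_width=13, slack=2)
Line 7: ['or', 'waterfall'] (min_width=12, slack=3)
Line 8: ['large', 'tree'] (min_width=10, slack=5)
Line 9: ['sweet', 'rice'] (min_width=10, slack=5)

Answer: were red train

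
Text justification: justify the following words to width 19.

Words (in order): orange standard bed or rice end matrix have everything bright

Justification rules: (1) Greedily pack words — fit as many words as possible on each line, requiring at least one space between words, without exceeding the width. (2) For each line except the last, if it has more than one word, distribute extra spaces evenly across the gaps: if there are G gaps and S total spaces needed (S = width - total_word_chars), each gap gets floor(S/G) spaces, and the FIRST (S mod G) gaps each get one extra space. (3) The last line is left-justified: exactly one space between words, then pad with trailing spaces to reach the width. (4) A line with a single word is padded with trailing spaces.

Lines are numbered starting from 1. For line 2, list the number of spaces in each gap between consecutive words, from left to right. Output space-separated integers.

Answer: 2 1 1

Derivation:
Line 1: ['orange', 'standard', 'bed'] (min_width=19, slack=0)
Line 2: ['or', 'rice', 'end', 'matrix'] (min_width=18, slack=1)
Line 3: ['have', 'everything'] (min_width=15, slack=4)
Line 4: ['bright'] (min_width=6, slack=13)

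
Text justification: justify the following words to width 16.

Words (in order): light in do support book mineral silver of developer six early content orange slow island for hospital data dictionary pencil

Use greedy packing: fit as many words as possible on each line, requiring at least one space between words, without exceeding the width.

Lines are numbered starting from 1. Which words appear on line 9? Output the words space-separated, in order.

Answer: dictionary

Derivation:
Line 1: ['light', 'in', 'do'] (min_width=11, slack=5)
Line 2: ['support', 'book'] (min_width=12, slack=4)
Line 3: ['mineral', 'silver'] (min_width=14, slack=2)
Line 4: ['of', 'developer', 'six'] (min_width=16, slack=0)
Line 5: ['early', 'content'] (min_width=13, slack=3)
Line 6: ['orange', 'slow'] (min_width=11, slack=5)
Line 7: ['island', 'for'] (min_width=10, slack=6)
Line 8: ['hospital', 'data'] (min_width=13, slack=3)
Line 9: ['dictionary'] (min_width=10, slack=6)
Line 10: ['pencil'] (min_width=6, slack=10)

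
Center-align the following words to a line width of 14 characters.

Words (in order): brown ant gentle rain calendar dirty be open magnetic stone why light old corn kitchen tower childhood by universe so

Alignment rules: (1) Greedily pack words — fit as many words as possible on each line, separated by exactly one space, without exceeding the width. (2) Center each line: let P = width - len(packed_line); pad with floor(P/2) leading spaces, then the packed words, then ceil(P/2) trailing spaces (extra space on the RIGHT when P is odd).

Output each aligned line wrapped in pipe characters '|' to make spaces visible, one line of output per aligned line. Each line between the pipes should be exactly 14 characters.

Answer: |  brown ant   |
| gentle rain  |
|calendar dirty|
|   be open    |
|magnetic stone|
|why light old |
| corn kitchen |
|    tower     |
| childhood by |
| universe so  |

Derivation:
Line 1: ['brown', 'ant'] (min_width=9, slack=5)
Line 2: ['gentle', 'rain'] (min_width=11, slack=3)
Line 3: ['calendar', 'dirty'] (min_width=14, slack=0)
Line 4: ['be', 'open'] (min_width=7, slack=7)
Line 5: ['magnetic', 'stone'] (min_width=14, slack=0)
Line 6: ['why', 'light', 'old'] (min_width=13, slack=1)
Line 7: ['corn', 'kitchen'] (min_width=12, slack=2)
Line 8: ['tower'] (min_width=5, slack=9)
Line 9: ['childhood', 'by'] (min_width=12, slack=2)
Line 10: ['universe', 'so'] (min_width=11, slack=3)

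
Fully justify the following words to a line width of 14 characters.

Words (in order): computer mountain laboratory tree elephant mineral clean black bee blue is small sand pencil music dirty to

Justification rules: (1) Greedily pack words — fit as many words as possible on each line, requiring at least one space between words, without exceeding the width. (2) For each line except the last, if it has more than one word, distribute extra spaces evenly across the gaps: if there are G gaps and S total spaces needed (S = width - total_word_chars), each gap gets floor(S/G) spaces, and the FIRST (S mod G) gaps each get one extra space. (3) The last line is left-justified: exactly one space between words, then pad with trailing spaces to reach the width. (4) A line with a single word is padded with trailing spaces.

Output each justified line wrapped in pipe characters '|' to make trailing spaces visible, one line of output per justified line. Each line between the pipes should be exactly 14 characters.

Line 1: ['computer'] (min_width=8, slack=6)
Line 2: ['mountain'] (min_width=8, slack=6)
Line 3: ['laboratory'] (min_width=10, slack=4)
Line 4: ['tree', 'elephant'] (min_width=13, slack=1)
Line 5: ['mineral', 'clean'] (min_width=13, slack=1)
Line 6: ['black', 'bee', 'blue'] (min_width=14, slack=0)
Line 7: ['is', 'small', 'sand'] (min_width=13, slack=1)
Line 8: ['pencil', 'music'] (min_width=12, slack=2)
Line 9: ['dirty', 'to'] (min_width=8, slack=6)

Answer: |computer      |
|mountain      |
|laboratory    |
|tree  elephant|
|mineral  clean|
|black bee blue|
|is  small sand|
|pencil   music|
|dirty to      |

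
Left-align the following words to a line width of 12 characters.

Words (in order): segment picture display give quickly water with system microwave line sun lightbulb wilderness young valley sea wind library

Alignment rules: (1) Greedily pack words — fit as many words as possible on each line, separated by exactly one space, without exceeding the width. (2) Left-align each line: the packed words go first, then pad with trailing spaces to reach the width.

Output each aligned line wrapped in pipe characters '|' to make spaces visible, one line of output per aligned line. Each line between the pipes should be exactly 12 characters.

Answer: |segment     |
|picture     |
|display give|
|quickly     |
|water with  |
|system      |
|microwave   |
|line sun    |
|lightbulb   |
|wilderness  |
|young valley|
|sea wind    |
|library     |

Derivation:
Line 1: ['segment'] (min_width=7, slack=5)
Line 2: ['picture'] (min_width=7, slack=5)
Line 3: ['display', 'give'] (min_width=12, slack=0)
Line 4: ['quickly'] (min_width=7, slack=5)
Line 5: ['water', 'with'] (min_width=10, slack=2)
Line 6: ['system'] (min_width=6, slack=6)
Line 7: ['microwave'] (min_width=9, slack=3)
Line 8: ['line', 'sun'] (min_width=8, slack=4)
Line 9: ['lightbulb'] (min_width=9, slack=3)
Line 10: ['wilderness'] (min_width=10, slack=2)
Line 11: ['young', 'valley'] (min_width=12, slack=0)
Line 12: ['sea', 'wind'] (min_width=8, slack=4)
Line 13: ['library'] (min_width=7, slack=5)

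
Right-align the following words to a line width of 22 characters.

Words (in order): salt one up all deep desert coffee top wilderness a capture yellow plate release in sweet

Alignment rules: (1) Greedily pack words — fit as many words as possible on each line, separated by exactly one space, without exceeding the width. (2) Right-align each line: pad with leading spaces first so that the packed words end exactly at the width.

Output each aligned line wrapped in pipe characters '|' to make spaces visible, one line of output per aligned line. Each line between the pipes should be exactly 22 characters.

Answer: |  salt one up all deep|
|     desert coffee top|
|  wilderness a capture|
|  yellow plate release|
|              in sweet|

Derivation:
Line 1: ['salt', 'one', 'up', 'all', 'deep'] (min_width=20, slack=2)
Line 2: ['desert', 'coffee', 'top'] (min_width=17, slack=5)
Line 3: ['wilderness', 'a', 'capture'] (min_width=20, slack=2)
Line 4: ['yellow', 'plate', 'release'] (min_width=20, slack=2)
Line 5: ['in', 'sweet'] (min_width=8, slack=14)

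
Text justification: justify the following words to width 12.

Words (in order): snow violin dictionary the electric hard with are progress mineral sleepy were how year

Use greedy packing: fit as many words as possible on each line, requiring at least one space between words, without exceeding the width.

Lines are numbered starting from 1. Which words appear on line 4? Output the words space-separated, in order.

Answer: hard with

Derivation:
Line 1: ['snow', 'violin'] (min_width=11, slack=1)
Line 2: ['dictionary'] (min_width=10, slack=2)
Line 3: ['the', 'electric'] (min_width=12, slack=0)
Line 4: ['hard', 'with'] (min_width=9, slack=3)
Line 5: ['are', 'progress'] (min_width=12, slack=0)
Line 6: ['mineral'] (min_width=7, slack=5)
Line 7: ['sleepy', 'were'] (min_width=11, slack=1)
Line 8: ['how', 'year'] (min_width=8, slack=4)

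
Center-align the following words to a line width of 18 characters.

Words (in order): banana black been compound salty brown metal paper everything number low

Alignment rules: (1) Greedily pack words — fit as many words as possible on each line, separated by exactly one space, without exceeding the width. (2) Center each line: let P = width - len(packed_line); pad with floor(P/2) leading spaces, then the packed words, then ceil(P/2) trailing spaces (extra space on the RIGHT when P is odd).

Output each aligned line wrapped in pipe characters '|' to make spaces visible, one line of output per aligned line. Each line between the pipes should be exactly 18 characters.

Answer: |banana black been |
|  compound salty  |
|brown metal paper |
|everything number |
|       low        |

Derivation:
Line 1: ['banana', 'black', 'been'] (min_width=17, slack=1)
Line 2: ['compound', 'salty'] (min_width=14, slack=4)
Line 3: ['brown', 'metal', 'paper'] (min_width=17, slack=1)
Line 4: ['everything', 'number'] (min_width=17, slack=1)
Line 5: ['low'] (min_width=3, slack=15)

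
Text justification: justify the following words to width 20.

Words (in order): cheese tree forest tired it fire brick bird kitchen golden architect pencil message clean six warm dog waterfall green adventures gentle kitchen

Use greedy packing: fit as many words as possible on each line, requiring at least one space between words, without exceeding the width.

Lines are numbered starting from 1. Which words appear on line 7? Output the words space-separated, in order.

Answer: green adventures

Derivation:
Line 1: ['cheese', 'tree', 'forest'] (min_width=18, slack=2)
Line 2: ['tired', 'it', 'fire', 'brick'] (min_width=19, slack=1)
Line 3: ['bird', 'kitchen', 'golden'] (min_width=19, slack=1)
Line 4: ['architect', 'pencil'] (min_width=16, slack=4)
Line 5: ['message', 'clean', 'six'] (min_width=17, slack=3)
Line 6: ['warm', 'dog', 'waterfall'] (min_width=18, slack=2)
Line 7: ['green', 'adventures'] (min_width=16, slack=4)
Line 8: ['gentle', 'kitchen'] (min_width=14, slack=6)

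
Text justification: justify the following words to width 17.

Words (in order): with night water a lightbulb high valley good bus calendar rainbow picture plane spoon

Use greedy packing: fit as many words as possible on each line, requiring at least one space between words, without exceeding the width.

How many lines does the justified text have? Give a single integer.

Line 1: ['with', 'night', 'water'] (min_width=16, slack=1)
Line 2: ['a', 'lightbulb', 'high'] (min_width=16, slack=1)
Line 3: ['valley', 'good', 'bus'] (min_width=15, slack=2)
Line 4: ['calendar', 'rainbow'] (min_width=16, slack=1)
Line 5: ['picture', 'plane'] (min_width=13, slack=4)
Line 6: ['spoon'] (min_width=5, slack=12)
Total lines: 6

Answer: 6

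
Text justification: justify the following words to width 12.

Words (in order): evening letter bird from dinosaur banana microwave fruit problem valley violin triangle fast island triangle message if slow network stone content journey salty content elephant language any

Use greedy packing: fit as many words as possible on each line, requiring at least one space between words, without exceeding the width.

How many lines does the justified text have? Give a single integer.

Answer: 22

Derivation:
Line 1: ['evening'] (min_width=7, slack=5)
Line 2: ['letter', 'bird'] (min_width=11, slack=1)
Line 3: ['from'] (min_width=4, slack=8)
Line 4: ['dinosaur'] (min_width=8, slack=4)
Line 5: ['banana'] (min_width=6, slack=6)
Line 6: ['microwave'] (min_width=9, slack=3)
Line 7: ['fruit'] (min_width=5, slack=7)
Line 8: ['problem'] (min_width=7, slack=5)
Line 9: ['valley'] (min_width=6, slack=6)
Line 10: ['violin'] (min_width=6, slack=6)
Line 11: ['triangle'] (min_width=8, slack=4)
Line 12: ['fast', 'island'] (min_width=11, slack=1)
Line 13: ['triangle'] (min_width=8, slack=4)
Line 14: ['message', 'if'] (min_width=10, slack=2)
Line 15: ['slow', 'network'] (min_width=12, slack=0)
Line 16: ['stone'] (min_width=5, slack=7)
Line 17: ['content'] (min_width=7, slack=5)
Line 18: ['journey'] (min_width=7, slack=5)
Line 19: ['salty'] (min_width=5, slack=7)
Line 20: ['content'] (min_width=7, slack=5)
Line 21: ['elephant'] (min_width=8, slack=4)
Line 22: ['language', 'any'] (min_width=12, slack=0)
Total lines: 22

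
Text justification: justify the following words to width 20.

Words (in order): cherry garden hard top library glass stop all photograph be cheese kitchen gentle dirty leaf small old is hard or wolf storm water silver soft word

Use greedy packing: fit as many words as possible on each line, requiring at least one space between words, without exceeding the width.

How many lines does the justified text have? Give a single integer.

Answer: 8

Derivation:
Line 1: ['cherry', 'garden', 'hard'] (min_width=18, slack=2)
Line 2: ['top', 'library', 'glass'] (min_width=17, slack=3)
Line 3: ['stop', 'all', 'photograph'] (min_width=19, slack=1)
Line 4: ['be', 'cheese', 'kitchen'] (min_width=17, slack=3)
Line 5: ['gentle', 'dirty', 'leaf'] (min_width=17, slack=3)
Line 6: ['small', 'old', 'is', 'hard', 'or'] (min_width=20, slack=0)
Line 7: ['wolf', 'storm', 'water'] (min_width=16, slack=4)
Line 8: ['silver', 'soft', 'word'] (min_width=16, slack=4)
Total lines: 8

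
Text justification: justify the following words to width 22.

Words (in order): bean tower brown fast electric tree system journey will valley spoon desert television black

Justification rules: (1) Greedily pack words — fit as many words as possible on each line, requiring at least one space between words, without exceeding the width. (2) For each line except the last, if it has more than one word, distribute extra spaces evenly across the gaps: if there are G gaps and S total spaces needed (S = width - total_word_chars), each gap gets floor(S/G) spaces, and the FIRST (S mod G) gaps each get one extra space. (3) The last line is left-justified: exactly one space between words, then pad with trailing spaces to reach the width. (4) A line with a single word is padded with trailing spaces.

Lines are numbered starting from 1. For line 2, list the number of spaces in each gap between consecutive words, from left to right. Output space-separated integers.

Answer: 2 2

Derivation:
Line 1: ['bean', 'tower', 'brown', 'fast'] (min_width=21, slack=1)
Line 2: ['electric', 'tree', 'system'] (min_width=20, slack=2)
Line 3: ['journey', 'will', 'valley'] (min_width=19, slack=3)
Line 4: ['spoon', 'desert'] (min_width=12, slack=10)
Line 5: ['television', 'black'] (min_width=16, slack=6)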